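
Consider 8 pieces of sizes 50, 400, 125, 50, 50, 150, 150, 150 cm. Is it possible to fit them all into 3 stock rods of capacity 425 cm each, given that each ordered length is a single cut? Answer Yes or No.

Yes

A valid assignment using 3 stock rods:
  stock rod 1: 400 = 400
  stock rod 2: 150 + 150 + 125 = 425
  stock rod 3: 150 + 50 + 50 + 50 = 300
Every load is within 425 cm, so 3 stock rods suffice.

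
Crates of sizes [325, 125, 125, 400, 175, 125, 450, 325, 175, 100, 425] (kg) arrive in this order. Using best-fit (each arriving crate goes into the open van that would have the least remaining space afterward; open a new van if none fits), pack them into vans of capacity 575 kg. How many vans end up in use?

5

  325 → van 1 (new)  [load 325/575]
  125 → van 1  [load 450/575]
  125 → van 1  [load 575/575]
  400 → van 2 (new)  [load 400/575]
  175 → van 2  [load 575/575]
  125 → van 3 (new)  [load 125/575]
  450 → van 3  [load 575/575]
  325 → van 4 (new)  [load 325/575]
  175 → van 4  [load 500/575]
  100 → van 5 (new)  [load 100/575]
  425 → van 5  [load 525/575]
5 vans opened.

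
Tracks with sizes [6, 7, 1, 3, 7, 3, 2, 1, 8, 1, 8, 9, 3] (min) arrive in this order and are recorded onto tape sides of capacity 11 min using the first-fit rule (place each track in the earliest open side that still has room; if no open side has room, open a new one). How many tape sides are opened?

6

  6 → side 1 (new)  [load 6/11]
  7 → side 2 (new)  [load 7/11]
  1 → side 1  [load 7/11]
  3 → side 1  [load 10/11]
  7 → side 3 (new)  [load 7/11]
  3 → side 2  [load 10/11]
  2 → side 3  [load 9/11]
  1 → side 1  [load 11/11]
  8 → side 4 (new)  [load 8/11]
  1 → side 2  [load 11/11]
  8 → side 5 (new)  [load 8/11]
  9 → side 6 (new)  [load 9/11]
  3 → side 4  [load 11/11]
6 tape sides opened.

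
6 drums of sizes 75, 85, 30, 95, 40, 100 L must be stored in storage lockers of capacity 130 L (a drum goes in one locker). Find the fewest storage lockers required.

Total = 100 + 95 + 85 + 75 + 40 + 30 = 425 L.
Lower bound: ⌈425/130⌉ = 4 storage lockers.
A packing using 4 storage lockers:
  locker 1: 100 + 30 = 130
  locker 2: 95 = 95
  locker 3: 85 + 40 = 125
  locker 4: 75 = 75
This matches the lower bound, so 4 is optimal.

4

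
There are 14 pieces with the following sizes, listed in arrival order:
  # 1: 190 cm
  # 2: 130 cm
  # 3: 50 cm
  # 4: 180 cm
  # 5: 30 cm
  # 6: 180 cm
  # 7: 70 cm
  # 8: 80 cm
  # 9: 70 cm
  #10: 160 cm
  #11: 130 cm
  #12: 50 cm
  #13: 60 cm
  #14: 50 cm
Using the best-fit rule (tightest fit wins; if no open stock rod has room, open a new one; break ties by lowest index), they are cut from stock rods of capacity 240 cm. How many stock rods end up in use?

7

  190 → stock rod 1 (new)  [load 190/240]
  130 → stock rod 2 (new)  [load 130/240]
  50 → stock rod 1  [load 240/240]
  180 → stock rod 3 (new)  [load 180/240]
  30 → stock rod 3  [load 210/240]
  180 → stock rod 4 (new)  [load 180/240]
  70 → stock rod 2  [load 200/240]
  80 → stock rod 5 (new)  [load 80/240]
  70 → stock rod 5  [load 150/240]
  160 → stock rod 6 (new)  [load 160/240]
  130 → stock rod 7 (new)  [load 130/240]
  50 → stock rod 4  [load 230/240]
  60 → stock rod 6  [load 220/240]
  50 → stock rod 5  [load 200/240]
7 stock rods opened.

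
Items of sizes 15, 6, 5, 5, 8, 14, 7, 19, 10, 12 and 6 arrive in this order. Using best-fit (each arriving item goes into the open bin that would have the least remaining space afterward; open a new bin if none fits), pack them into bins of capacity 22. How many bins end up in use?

6

  15 → bin 1 (new)  [load 15/22]
  6 → bin 1  [load 21/22]
  5 → bin 2 (new)  [load 5/22]
  5 → bin 2  [load 10/22]
  8 → bin 2  [load 18/22]
  14 → bin 3 (new)  [load 14/22]
  7 → bin 3  [load 21/22]
  19 → bin 4 (new)  [load 19/22]
  10 → bin 5 (new)  [load 10/22]
  12 → bin 5  [load 22/22]
  6 → bin 6 (new)  [load 6/22]
6 bins opened.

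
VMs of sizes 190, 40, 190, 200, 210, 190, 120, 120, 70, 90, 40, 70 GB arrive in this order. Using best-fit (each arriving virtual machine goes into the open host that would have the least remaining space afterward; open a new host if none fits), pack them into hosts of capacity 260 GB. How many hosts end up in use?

  190 → host 1 (new)  [load 190/260]
  40 → host 1  [load 230/260]
  190 → host 2 (new)  [load 190/260]
  200 → host 3 (new)  [load 200/260]
  210 → host 4 (new)  [load 210/260]
  190 → host 5 (new)  [load 190/260]
  120 → host 6 (new)  [load 120/260]
  120 → host 6  [load 240/260]
  70 → host 2  [load 260/260]
  90 → host 7 (new)  [load 90/260]
  40 → host 4  [load 250/260]
  70 → host 5  [load 260/260]
7 hosts opened.

7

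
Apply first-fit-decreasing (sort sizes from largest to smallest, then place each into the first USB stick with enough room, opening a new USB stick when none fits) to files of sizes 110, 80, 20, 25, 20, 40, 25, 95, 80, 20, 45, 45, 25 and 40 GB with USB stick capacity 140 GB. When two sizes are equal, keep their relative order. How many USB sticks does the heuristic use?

5

Sorted descending: 110, 95, 80, 80, 45, 45, 40, 40, 25, 25, 25, 20, 20, 20.
  110 → USB stick 1 (new)  [load 110/140]
  95 → USB stick 2 (new)  [load 95/140]
  80 → USB stick 3 (new)  [load 80/140]
  80 → USB stick 4 (new)  [load 80/140]
  45 → USB stick 2  [load 140/140]
  45 → USB stick 3  [load 125/140]
  40 → USB stick 4  [load 120/140]
  40 → USB stick 5 (new)  [load 40/140]
  25 → USB stick 1  [load 135/140]
  25 → USB stick 5  [load 65/140]
  25 → USB stick 5  [load 90/140]
  20 → USB stick 4  [load 140/140]
  20 → USB stick 5  [load 110/140]
  20 → USB stick 5  [load 130/140]
5 USB sticks opened.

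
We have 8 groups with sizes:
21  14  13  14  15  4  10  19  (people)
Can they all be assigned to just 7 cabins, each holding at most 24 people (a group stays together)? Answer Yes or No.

A valid assignment using 6 cabins:
  cabin 1: 21 = 21
  cabin 2: 19 + 4 = 23
  cabin 3: 15 = 15
  cabin 4: 14 + 10 = 24
  cabin 5: 14 = 14
  cabin 6: 13 = 13
That uses only 6 ≤ 7, so 7 cabins are enough.

Yes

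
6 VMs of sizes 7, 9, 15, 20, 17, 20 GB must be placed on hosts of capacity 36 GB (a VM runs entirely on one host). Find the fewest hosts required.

3

Total = 20 + 20 + 17 + 15 + 9 + 7 = 88 GB.
Lower bound: ⌈88/36⌉ = 3 hosts.
A packing using 3 hosts:
  host 1: 20 + 15 = 35
  host 2: 20 + 9 + 7 = 36
  host 3: 17 = 17
This matches the lower bound, so 3 is optimal.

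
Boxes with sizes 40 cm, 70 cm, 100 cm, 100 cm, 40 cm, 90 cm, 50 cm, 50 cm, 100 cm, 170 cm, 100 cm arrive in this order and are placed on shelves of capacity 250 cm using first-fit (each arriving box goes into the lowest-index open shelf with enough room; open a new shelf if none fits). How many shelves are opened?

  40 → shelf 1 (new)  [load 40/250]
  70 → shelf 1  [load 110/250]
  100 → shelf 1  [load 210/250]
  100 → shelf 2 (new)  [load 100/250]
  40 → shelf 1  [load 250/250]
  90 → shelf 2  [load 190/250]
  50 → shelf 2  [load 240/250]
  50 → shelf 3 (new)  [load 50/250]
  100 → shelf 3  [load 150/250]
  170 → shelf 4 (new)  [load 170/250]
  100 → shelf 3  [load 250/250]
4 shelves opened.

4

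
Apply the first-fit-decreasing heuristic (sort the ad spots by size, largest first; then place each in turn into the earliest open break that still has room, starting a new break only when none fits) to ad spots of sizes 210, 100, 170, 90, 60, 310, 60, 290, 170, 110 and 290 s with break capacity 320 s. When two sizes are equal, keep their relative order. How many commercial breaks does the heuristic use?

7

Sorted descending: 310, 290, 290, 210, 170, 170, 110, 100, 90, 60, 60.
  310 → break 1 (new)  [load 310/320]
  290 → break 2 (new)  [load 290/320]
  290 → break 3 (new)  [load 290/320]
  210 → break 4 (new)  [load 210/320]
  170 → break 5 (new)  [load 170/320]
  170 → break 6 (new)  [load 170/320]
  110 → break 4  [load 320/320]
  100 → break 5  [load 270/320]
  90 → break 6  [load 260/320]
  60 → break 6  [load 320/320]
  60 → break 7 (new)  [load 60/320]
7 commercial breaks opened.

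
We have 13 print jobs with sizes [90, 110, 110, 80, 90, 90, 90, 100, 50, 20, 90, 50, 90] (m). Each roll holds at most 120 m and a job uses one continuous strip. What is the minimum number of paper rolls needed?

Total = 110 + 110 + 100 + 90 + 90 + 90 + 90 + 90 + 90 + 80 + 50 + 50 + 20 = 1060 m.
Lower bound: ⌈1060/120⌉ = 9 paper rolls.
Also, 10 print jobs each exceed 60 m, and no two of those can share a roll, so at least 10 paper rolls are needed.
A packing using 11 paper rolls:
  roll 1: 110 = 110
  roll 2: 110 = 110
  roll 3: 100 + 20 = 120
  roll 4: 90 = 90
  roll 5: 90 = 90
  roll 6: 90 = 90
  roll 7: 90 = 90
  roll 8: 90 = 90
  roll 9: 90 = 90
  roll 10: 80 = 80
  roll 11: 50 + 50 = 100
No arrangement into 10 paper rolls stays within capacity, so 11 is optimal.

11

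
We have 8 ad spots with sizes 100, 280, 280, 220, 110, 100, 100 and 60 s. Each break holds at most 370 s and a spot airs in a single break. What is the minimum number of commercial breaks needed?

4

Total = 280 + 280 + 220 + 110 + 100 + 100 + 100 + 60 = 1250 s.
Lower bound: ⌈1250/370⌉ = 4 commercial breaks.
A packing using 4 commercial breaks:
  break 1: 280 + 60 = 340
  break 2: 280 = 280
  break 3: 220 + 110 = 330
  break 4: 100 + 100 + 100 = 300
This matches the lower bound, so 4 is optimal.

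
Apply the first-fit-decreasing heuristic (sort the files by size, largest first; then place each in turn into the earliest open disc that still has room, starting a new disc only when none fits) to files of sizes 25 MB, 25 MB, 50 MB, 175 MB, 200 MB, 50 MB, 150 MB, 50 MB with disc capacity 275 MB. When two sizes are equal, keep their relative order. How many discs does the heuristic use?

3

Sorted descending: 200, 175, 150, 50, 50, 50, 25, 25.
  200 → disc 1 (new)  [load 200/275]
  175 → disc 2 (new)  [load 175/275]
  150 → disc 3 (new)  [load 150/275]
  50 → disc 1  [load 250/275]
  50 → disc 2  [load 225/275]
  50 → disc 2  [load 275/275]
  25 → disc 1  [load 275/275]
  25 → disc 3  [load 175/275]
3 discs opened.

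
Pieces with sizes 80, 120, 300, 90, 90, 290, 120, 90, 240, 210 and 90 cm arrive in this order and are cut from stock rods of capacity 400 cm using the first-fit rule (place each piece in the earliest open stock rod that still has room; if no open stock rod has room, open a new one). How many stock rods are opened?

  80 → stock rod 1 (new)  [load 80/400]
  120 → stock rod 1  [load 200/400]
  300 → stock rod 2 (new)  [load 300/400]
  90 → stock rod 1  [load 290/400]
  90 → stock rod 1  [load 380/400]
  290 → stock rod 3 (new)  [load 290/400]
  120 → stock rod 4 (new)  [load 120/400]
  90 → stock rod 2  [load 390/400]
  240 → stock rod 4  [load 360/400]
  210 → stock rod 5 (new)  [load 210/400]
  90 → stock rod 3  [load 380/400]
5 stock rods opened.

5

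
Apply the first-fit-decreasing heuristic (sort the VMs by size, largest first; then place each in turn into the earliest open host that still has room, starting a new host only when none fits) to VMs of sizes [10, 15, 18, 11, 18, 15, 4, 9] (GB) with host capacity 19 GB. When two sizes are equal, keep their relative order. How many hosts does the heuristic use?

Sorted descending: 18, 18, 15, 15, 11, 10, 9, 4.
  18 → host 1 (new)  [load 18/19]
  18 → host 2 (new)  [load 18/19]
  15 → host 3 (new)  [load 15/19]
  15 → host 4 (new)  [load 15/19]
  11 → host 5 (new)  [load 11/19]
  10 → host 6 (new)  [load 10/19]
  9 → host 6  [load 19/19]
  4 → host 3  [load 19/19]
6 hosts opened.

6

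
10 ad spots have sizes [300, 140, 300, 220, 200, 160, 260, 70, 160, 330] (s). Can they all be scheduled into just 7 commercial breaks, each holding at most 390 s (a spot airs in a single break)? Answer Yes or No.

Yes

A valid assignment using 7 commercial breaks:
  break 1: 330 = 330
  break 2: 300 + 70 = 370
  break 3: 300 = 300
  break 4: 260 = 260
  break 5: 220 + 160 = 380
  break 6: 200 + 160 = 360
  break 7: 140 = 140
Every load is within 390 s, so 7 commercial breaks suffice.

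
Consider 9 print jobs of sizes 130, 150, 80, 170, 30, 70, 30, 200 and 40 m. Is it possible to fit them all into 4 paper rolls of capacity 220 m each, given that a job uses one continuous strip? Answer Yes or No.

Total = 900 m; ⌈900/220⌉ = 5.
At least 5 paper rolls are required, but only 4 are allowed.

No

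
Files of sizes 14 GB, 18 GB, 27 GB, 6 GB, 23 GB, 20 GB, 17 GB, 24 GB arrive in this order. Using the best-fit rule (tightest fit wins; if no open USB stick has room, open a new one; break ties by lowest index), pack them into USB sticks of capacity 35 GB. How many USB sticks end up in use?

6

  14 → USB stick 1 (new)  [load 14/35]
  18 → USB stick 1  [load 32/35]
  27 → USB stick 2 (new)  [load 27/35]
  6 → USB stick 2  [load 33/35]
  23 → USB stick 3 (new)  [load 23/35]
  20 → USB stick 4 (new)  [load 20/35]
  17 → USB stick 5 (new)  [load 17/35]
  24 → USB stick 6 (new)  [load 24/35]
6 USB sticks opened.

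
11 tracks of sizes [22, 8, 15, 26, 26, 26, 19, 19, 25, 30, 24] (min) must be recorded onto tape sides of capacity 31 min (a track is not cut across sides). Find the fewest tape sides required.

Total = 30 + 26 + 26 + 26 + 25 + 24 + 22 + 19 + 19 + 15 + 8 = 240 min.
Lower bound: ⌈240/31⌉ = 8 tape sides.
Also, 9 tracks each exceed 31/2 min, and no two of those can share a side, so at least 9 tape sides are needed.
A packing using 10 tape sides:
  side 1: 30 = 30
  side 2: 26 = 26
  side 3: 26 = 26
  side 4: 26 = 26
  side 5: 25 = 25
  side 6: 24 = 24
  side 7: 22 + 8 = 30
  side 8: 19 = 19
  side 9: 19 = 19
  side 10: 15 = 15
No arrangement into 9 tape sides stays within capacity, so 10 is optimal.

10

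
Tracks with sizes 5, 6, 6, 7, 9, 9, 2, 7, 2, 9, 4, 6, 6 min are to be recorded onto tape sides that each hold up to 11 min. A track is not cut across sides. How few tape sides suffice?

9

Total = 9 + 9 + 9 + 7 + 7 + 6 + 6 + 6 + 6 + 5 + 4 + 2 + 2 = 78 min.
Lower bound: ⌈78/11⌉ = 8 tape sides.
Also, 9 tracks each exceed 11/2 min, and no two of those can share a side, so at least 9 tape sides are needed.
A packing using 9 tape sides:
  side 1: 9 + 2 = 11
  side 2: 9 + 2 = 11
  side 3: 9 = 9
  side 4: 7 + 4 = 11
  side 5: 7 = 7
  side 6: 6 + 5 = 11
  side 7: 6 = 6
  side 8: 6 = 6
  side 9: 6 = 6
This matches the lower bound, so 9 is optimal.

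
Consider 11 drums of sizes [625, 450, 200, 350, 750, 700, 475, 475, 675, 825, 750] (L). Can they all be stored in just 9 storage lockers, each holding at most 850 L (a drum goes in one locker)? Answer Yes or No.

A valid assignment using 9 storage lockers:
  locker 1: 825 = 825
  locker 2: 750 = 750
  locker 3: 750 = 750
  locker 4: 700 = 700
  locker 5: 675 = 675
  locker 6: 625 + 200 = 825
  locker 7: 475 + 350 = 825
  locker 8: 475 = 475
  locker 9: 450 = 450
Every load is within 850 L, so 9 storage lockers suffice.

Yes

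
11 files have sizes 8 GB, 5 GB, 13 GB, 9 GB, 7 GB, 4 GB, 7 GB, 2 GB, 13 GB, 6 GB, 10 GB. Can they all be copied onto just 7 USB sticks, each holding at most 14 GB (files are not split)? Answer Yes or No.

A valid assignment using 7 USB sticks:
  USB stick 1: 13 = 13
  USB stick 2: 13 = 13
  USB stick 3: 10 + 4 = 14
  USB stick 4: 9 + 5 = 14
  USB stick 5: 8 + 6 = 14
  USB stick 6: 7 + 7 = 14
  USB stick 7: 2 = 2
Every load is within 14 GB, so 7 USB sticks suffice.

Yes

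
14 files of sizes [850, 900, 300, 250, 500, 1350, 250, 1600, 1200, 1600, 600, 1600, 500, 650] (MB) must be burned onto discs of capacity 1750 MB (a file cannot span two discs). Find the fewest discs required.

8

Total = 1600 + 1600 + 1600 + 1350 + 1200 + 900 + 850 + 650 + 600 + 500 + 500 + 300 + 250 + 250 = 12150 MB.
Lower bound: ⌈12150/1750⌉ = 7 discs.
A packing using 8 discs:
  disc 1: 1600 = 1600
  disc 2: 1600 = 1600
  disc 3: 1600 = 1600
  disc 4: 1350 + 300 = 1650
  disc 5: 1200 + 500 = 1700
  disc 6: 900 + 850 = 1750
  disc 7: 650 + 600 + 500 = 1750
  disc 8: 250 + 250 = 500
No arrangement into 7 discs stays within capacity, so 8 is optimal.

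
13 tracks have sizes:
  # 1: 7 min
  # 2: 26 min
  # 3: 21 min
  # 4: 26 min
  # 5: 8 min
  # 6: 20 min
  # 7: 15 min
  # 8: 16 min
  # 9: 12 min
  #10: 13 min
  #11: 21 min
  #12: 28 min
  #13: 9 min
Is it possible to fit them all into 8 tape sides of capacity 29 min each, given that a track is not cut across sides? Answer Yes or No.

Yes

A valid assignment using 8 tape sides:
  side 1: 28 = 28
  side 2: 26 = 26
  side 3: 26 = 26
  side 4: 21 + 8 = 29
  side 5: 21 + 7 = 28
  side 6: 20 + 9 = 29
  side 7: 16 + 13 = 29
  side 8: 15 + 12 = 27
Every load is within 29 min, so 8 tape sides suffice.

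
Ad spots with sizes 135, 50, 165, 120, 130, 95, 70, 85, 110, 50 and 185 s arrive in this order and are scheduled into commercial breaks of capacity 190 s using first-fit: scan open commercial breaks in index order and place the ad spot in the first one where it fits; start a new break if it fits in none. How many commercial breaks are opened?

  135 → break 1 (new)  [load 135/190]
  50 → break 1  [load 185/190]
  165 → break 2 (new)  [load 165/190]
  120 → break 3 (new)  [load 120/190]
  130 → break 4 (new)  [load 130/190]
  95 → break 5 (new)  [load 95/190]
  70 → break 3  [load 190/190]
  85 → break 5  [load 180/190]
  110 → break 6 (new)  [load 110/190]
  50 → break 4  [load 180/190]
  185 → break 7 (new)  [load 185/190]
7 commercial breaks opened.

7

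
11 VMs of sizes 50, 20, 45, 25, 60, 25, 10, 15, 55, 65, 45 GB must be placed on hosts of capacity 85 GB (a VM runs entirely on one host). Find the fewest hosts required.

6

Total = 65 + 60 + 55 + 50 + 45 + 45 + 25 + 25 + 20 + 15 + 10 = 415 GB.
Lower bound: ⌈415/85⌉ = 5 hosts.
Also, 6 VMs each exceed 85/2 GB, and no two of those can share a host, so at least 6 hosts are needed.
A packing using 6 hosts:
  host 1: 65 + 20 = 85
  host 2: 60 + 25 = 85
  host 3: 55 + 25 = 80
  host 4: 50 + 15 + 10 = 75
  host 5: 45 = 45
  host 6: 45 = 45
This matches the lower bound, so 6 is optimal.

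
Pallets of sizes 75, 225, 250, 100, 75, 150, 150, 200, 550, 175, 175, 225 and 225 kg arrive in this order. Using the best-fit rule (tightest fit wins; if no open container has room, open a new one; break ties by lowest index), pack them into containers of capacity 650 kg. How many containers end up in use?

5

  75 → container 1 (new)  [load 75/650]
  225 → container 1  [load 300/650]
  250 → container 1  [load 550/650]
  100 → container 1  [load 650/650]
  75 → container 2 (new)  [load 75/650]
  150 → container 2  [load 225/650]
  150 → container 2  [load 375/650]
  200 → container 2  [load 575/650]
  550 → container 3 (new)  [load 550/650]
  175 → container 4 (new)  [load 175/650]
  175 → container 4  [load 350/650]
  225 → container 4  [load 575/650]
  225 → container 5 (new)  [load 225/650]
5 containers opened.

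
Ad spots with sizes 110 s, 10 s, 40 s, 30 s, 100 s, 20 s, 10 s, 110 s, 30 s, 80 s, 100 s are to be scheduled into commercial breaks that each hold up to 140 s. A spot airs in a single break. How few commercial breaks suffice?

5

Total = 110 + 110 + 100 + 100 + 80 + 40 + 30 + 30 + 20 + 10 + 10 = 640 s.
Lower bound: ⌈640/140⌉ = 5 commercial breaks.
A packing using 5 commercial breaks:
  break 1: 110 + 30 = 140
  break 2: 110 + 30 = 140
  break 3: 100 + 40 = 140
  break 4: 100 + 20 + 10 + 10 = 140
  break 5: 80 = 80
This matches the lower bound, so 5 is optimal.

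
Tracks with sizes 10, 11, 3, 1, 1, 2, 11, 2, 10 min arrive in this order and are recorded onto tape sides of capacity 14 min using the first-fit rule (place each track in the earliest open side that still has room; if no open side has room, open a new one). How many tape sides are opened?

4

  10 → side 1 (new)  [load 10/14]
  11 → side 2 (new)  [load 11/14]
  3 → side 1  [load 13/14]
  1 → side 1  [load 14/14]
  1 → side 2  [load 12/14]
  2 → side 2  [load 14/14]
  11 → side 3 (new)  [load 11/14]
  2 → side 3  [load 13/14]
  10 → side 4 (new)  [load 10/14]
4 tape sides opened.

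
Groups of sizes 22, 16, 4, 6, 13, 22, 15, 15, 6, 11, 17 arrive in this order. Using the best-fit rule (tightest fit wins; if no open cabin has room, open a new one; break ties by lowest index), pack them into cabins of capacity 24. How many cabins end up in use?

  22 → cabin 1 (new)  [load 22/24]
  16 → cabin 2 (new)  [load 16/24]
  4 → cabin 2  [load 20/24]
  6 → cabin 3 (new)  [load 6/24]
  13 → cabin 3  [load 19/24]
  22 → cabin 4 (new)  [load 22/24]
  15 → cabin 5 (new)  [load 15/24]
  15 → cabin 6 (new)  [load 15/24]
  6 → cabin 5  [load 21/24]
  11 → cabin 7 (new)  [load 11/24]
  17 → cabin 8 (new)  [load 17/24]
8 cabins opened.

8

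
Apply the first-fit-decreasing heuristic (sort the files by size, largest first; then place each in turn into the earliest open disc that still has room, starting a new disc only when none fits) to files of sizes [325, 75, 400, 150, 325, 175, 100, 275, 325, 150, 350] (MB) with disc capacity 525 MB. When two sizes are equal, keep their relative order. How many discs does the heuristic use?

Sorted descending: 400, 350, 325, 325, 325, 275, 175, 150, 150, 100, 75.
  400 → disc 1 (new)  [load 400/525]
  350 → disc 2 (new)  [load 350/525]
  325 → disc 3 (new)  [load 325/525]
  325 → disc 4 (new)  [load 325/525]
  325 → disc 5 (new)  [load 325/525]
  275 → disc 6 (new)  [load 275/525]
  175 → disc 2  [load 525/525]
  150 → disc 3  [load 475/525]
  150 → disc 4  [load 475/525]
  100 → disc 1  [load 500/525]
  75 → disc 5  [load 400/525]
6 discs opened.

6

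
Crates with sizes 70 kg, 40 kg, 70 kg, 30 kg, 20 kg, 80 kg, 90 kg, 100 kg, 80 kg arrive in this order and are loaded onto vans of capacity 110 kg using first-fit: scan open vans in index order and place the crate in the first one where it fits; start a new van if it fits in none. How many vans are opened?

  70 → van 1 (new)  [load 70/110]
  40 → van 1  [load 110/110]
  70 → van 2 (new)  [load 70/110]
  30 → van 2  [load 100/110]
  20 → van 3 (new)  [load 20/110]
  80 → van 3  [load 100/110]
  90 → van 4 (new)  [load 90/110]
  100 → van 5 (new)  [load 100/110]
  80 → van 6 (new)  [load 80/110]
6 vans opened.

6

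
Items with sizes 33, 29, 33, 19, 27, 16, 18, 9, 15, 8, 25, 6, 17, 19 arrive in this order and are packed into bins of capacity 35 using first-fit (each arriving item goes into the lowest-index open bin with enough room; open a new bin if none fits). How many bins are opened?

9

  33 → bin 1 (new)  [load 33/35]
  29 → bin 2 (new)  [load 29/35]
  33 → bin 3 (new)  [load 33/35]
  19 → bin 4 (new)  [load 19/35]
  27 → bin 5 (new)  [load 27/35]
  16 → bin 4  [load 35/35]
  18 → bin 6 (new)  [load 18/35]
  9 → bin 6  [load 27/35]
  15 → bin 7 (new)  [load 15/35]
  8 → bin 5  [load 35/35]
  25 → bin 8 (new)  [load 25/35]
  6 → bin 2  [load 35/35]
  17 → bin 7  [load 32/35]
  19 → bin 9 (new)  [load 19/35]
9 bins opened.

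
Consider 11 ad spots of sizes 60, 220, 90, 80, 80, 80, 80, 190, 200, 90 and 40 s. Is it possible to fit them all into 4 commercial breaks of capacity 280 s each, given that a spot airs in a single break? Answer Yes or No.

Total = 1210 s; ⌈1210/280⌉ = 5.
At least 5 commercial breaks are required, but only 4 are allowed.

No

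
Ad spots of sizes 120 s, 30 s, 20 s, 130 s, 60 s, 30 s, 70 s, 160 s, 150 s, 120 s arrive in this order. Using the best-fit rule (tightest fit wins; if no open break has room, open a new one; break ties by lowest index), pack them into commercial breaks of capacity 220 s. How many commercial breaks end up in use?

5

  120 → break 1 (new)  [load 120/220]
  30 → break 1  [load 150/220]
  20 → break 1  [load 170/220]
  130 → break 2 (new)  [load 130/220]
  60 → break 2  [load 190/220]
  30 → break 2  [load 220/220]
  70 → break 3 (new)  [load 70/220]
  160 → break 4 (new)  [load 160/220]
  150 → break 3  [load 220/220]
  120 → break 5 (new)  [load 120/220]
5 commercial breaks opened.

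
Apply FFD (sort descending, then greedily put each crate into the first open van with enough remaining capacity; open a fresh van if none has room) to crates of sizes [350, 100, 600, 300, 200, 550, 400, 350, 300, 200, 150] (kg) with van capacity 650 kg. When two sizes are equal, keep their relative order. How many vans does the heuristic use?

Sorted descending: 600, 550, 400, 350, 350, 300, 300, 200, 200, 150, 100.
  600 → van 1 (new)  [load 600/650]
  550 → van 2 (new)  [load 550/650]
  400 → van 3 (new)  [load 400/650]
  350 → van 4 (new)  [load 350/650]
  350 → van 5 (new)  [load 350/650]
  300 → van 4  [load 650/650]
  300 → van 5  [load 650/650]
  200 → van 3  [load 600/650]
  200 → van 6 (new)  [load 200/650]
  150 → van 6  [load 350/650]
  100 → van 2  [load 650/650]
6 vans opened.

6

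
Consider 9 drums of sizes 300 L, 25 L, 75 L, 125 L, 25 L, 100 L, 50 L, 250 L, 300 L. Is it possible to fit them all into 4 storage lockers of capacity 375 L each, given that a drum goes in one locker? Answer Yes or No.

Yes

A valid assignment using 4 storage lockers:
  locker 1: 300 + 75 = 375
  locker 2: 300 + 50 + 25 = 375
  locker 3: 250 + 125 = 375
  locker 4: 100 + 25 = 125
Every load is within 375 L, so 4 storage lockers suffice.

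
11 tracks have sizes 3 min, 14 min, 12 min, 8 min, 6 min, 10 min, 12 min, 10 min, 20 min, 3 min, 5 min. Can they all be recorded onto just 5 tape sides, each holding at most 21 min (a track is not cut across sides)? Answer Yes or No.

No

Total = 103 min; ⌈103/21⌉ = 5.
The bound of 5 does not rule out 5, but exhaustive search shows no assignment into 5 tape sides of capacity 21 min exists — the minimum is 6.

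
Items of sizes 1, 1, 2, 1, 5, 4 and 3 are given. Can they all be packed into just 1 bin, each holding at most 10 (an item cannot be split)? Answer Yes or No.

No

Total = 17; ⌈17/10⌉ = 2.
At least 2 bins are required, but only 1 is allowed.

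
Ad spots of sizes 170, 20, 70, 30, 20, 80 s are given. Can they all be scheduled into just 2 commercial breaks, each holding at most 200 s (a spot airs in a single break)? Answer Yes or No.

A valid assignment using 2 commercial breaks:
  break 1: 170 + 30 = 200
  break 2: 80 + 70 + 20 + 20 = 190
Every load is within 200 s, so 2 commercial breaks suffice.

Yes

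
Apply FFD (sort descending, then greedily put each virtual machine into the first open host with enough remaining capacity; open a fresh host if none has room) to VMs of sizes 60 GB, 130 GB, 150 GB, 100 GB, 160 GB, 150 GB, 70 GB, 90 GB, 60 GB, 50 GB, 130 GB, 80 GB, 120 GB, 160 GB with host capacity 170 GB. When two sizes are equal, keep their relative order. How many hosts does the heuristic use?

10

Sorted descending: 160, 160, 150, 150, 130, 130, 120, 100, 90, 80, 70, 60, 60, 50.
  160 → host 1 (new)  [load 160/170]
  160 → host 2 (new)  [load 160/170]
  150 → host 3 (new)  [load 150/170]
  150 → host 4 (new)  [load 150/170]
  130 → host 5 (new)  [load 130/170]
  130 → host 6 (new)  [load 130/170]
  120 → host 7 (new)  [load 120/170]
  100 → host 8 (new)  [load 100/170]
  90 → host 9 (new)  [load 90/170]
  80 → host 9  [load 170/170]
  70 → host 8  [load 170/170]
  60 → host 10 (new)  [load 60/170]
  60 → host 10  [load 120/170]
  50 → host 7  [load 170/170]
10 hosts opened.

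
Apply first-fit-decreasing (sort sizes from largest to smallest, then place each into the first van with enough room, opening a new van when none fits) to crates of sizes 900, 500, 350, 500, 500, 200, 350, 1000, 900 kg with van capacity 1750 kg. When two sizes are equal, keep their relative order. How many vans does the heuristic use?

Sorted descending: 1000, 900, 900, 500, 500, 500, 350, 350, 200.
  1000 → van 1 (new)  [load 1000/1750]
  900 → van 2 (new)  [load 900/1750]
  900 → van 3 (new)  [load 900/1750]
  500 → van 1  [load 1500/1750]
  500 → van 2  [load 1400/1750]
  500 → van 3  [load 1400/1750]
  350 → van 2  [load 1750/1750]
  350 → van 3  [load 1750/1750]
  200 → van 1  [load 1700/1750]
3 vans opened.

3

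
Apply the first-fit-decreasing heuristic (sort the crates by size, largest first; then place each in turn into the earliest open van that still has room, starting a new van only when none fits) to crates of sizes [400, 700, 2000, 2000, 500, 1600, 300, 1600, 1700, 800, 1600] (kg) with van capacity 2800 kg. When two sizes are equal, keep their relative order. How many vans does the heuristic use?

6

Sorted descending: 2000, 2000, 1700, 1600, 1600, 1600, 800, 700, 500, 400, 300.
  2000 → van 1 (new)  [load 2000/2800]
  2000 → van 2 (new)  [load 2000/2800]
  1700 → van 3 (new)  [load 1700/2800]
  1600 → van 4 (new)  [load 1600/2800]
  1600 → van 5 (new)  [load 1600/2800]
  1600 → van 6 (new)  [load 1600/2800]
  800 → van 1  [load 2800/2800]
  700 → van 2  [load 2700/2800]
  500 → van 3  [load 2200/2800]
  400 → van 3  [load 2600/2800]
  300 → van 4  [load 1900/2800]
6 vans opened.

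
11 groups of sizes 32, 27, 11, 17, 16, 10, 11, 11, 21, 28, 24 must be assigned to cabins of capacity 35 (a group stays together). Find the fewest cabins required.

7

Total = 32 + 28 + 27 + 24 + 21 + 17 + 16 + 11 + 11 + 11 + 10 = 208.
Lower bound: ⌈208/35⌉ = 6 cabins.
A packing using 7 cabins:
  cabin 1: 32 = 32
  cabin 2: 28 = 28
  cabin 3: 27 = 27
  cabin 4: 24 + 11 = 35
  cabin 5: 21 + 11 = 32
  cabin 6: 17 + 16 = 33
  cabin 7: 11 + 10 = 21
No arrangement into 6 cabins stays within capacity, so 7 is optimal.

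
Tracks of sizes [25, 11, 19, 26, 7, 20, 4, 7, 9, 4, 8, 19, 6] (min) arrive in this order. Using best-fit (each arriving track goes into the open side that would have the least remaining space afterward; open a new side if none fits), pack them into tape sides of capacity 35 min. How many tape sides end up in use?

  25 → side 1 (new)  [load 25/35]
  11 → side 2 (new)  [load 11/35]
  19 → side 2  [load 30/35]
  26 → side 3 (new)  [load 26/35]
  7 → side 3  [load 33/35]
  20 → side 4 (new)  [load 20/35]
  4 → side 2  [load 34/35]
  7 → side 1  [load 32/35]
  9 → side 4  [load 29/35]
  4 → side 4  [load 33/35]
  8 → side 5 (new)  [load 8/35]
  19 → side 5  [load 27/35]
  6 → side 5  [load 33/35]
5 tape sides opened.

5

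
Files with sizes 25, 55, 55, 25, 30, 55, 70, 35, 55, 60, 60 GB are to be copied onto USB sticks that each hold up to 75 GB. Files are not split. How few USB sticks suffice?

Total = 70 + 60 + 60 + 55 + 55 + 55 + 55 + 35 + 30 + 25 + 25 = 525 GB.
Lower bound: ⌈525/75⌉ = 7 USB sticks.
A packing using 9 USB sticks:
  USB stick 1: 70 = 70
  USB stick 2: 60 = 60
  USB stick 3: 60 = 60
  USB stick 4: 55 = 55
  USB stick 5: 55 = 55
  USB stick 6: 55 = 55
  USB stick 7: 55 = 55
  USB stick 8: 35 + 30 = 65
  USB stick 9: 25 + 25 = 50
No arrangement into 8 USB sticks stays within capacity, so 9 is optimal.

9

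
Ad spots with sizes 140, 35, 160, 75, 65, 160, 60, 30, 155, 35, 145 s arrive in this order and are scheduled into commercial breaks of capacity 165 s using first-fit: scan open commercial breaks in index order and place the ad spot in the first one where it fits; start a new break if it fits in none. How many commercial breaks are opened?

  140 → break 1 (new)  [load 140/165]
  35 → break 2 (new)  [load 35/165]
  160 → break 3 (new)  [load 160/165]
  75 → break 2  [load 110/165]
  65 → break 4 (new)  [load 65/165]
  160 → break 5 (new)  [load 160/165]
  60 → break 4  [load 125/165]
  30 → break 2  [load 140/165]
  155 → break 6 (new)  [load 155/165]
  35 → break 4  [load 160/165]
  145 → break 7 (new)  [load 145/165]
7 commercial breaks opened.

7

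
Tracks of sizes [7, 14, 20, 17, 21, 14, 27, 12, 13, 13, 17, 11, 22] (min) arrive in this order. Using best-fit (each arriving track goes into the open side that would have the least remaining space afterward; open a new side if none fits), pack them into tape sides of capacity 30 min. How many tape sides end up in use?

9

  7 → side 1 (new)  [load 7/30]
  14 → side 1  [load 21/30]
  20 → side 2 (new)  [load 20/30]
  17 → side 3 (new)  [load 17/30]
  21 → side 4 (new)  [load 21/30]
  14 → side 5 (new)  [load 14/30]
  27 → side 6 (new)  [load 27/30]
  12 → side 3  [load 29/30]
  13 → side 5  [load 27/30]
  13 → side 7 (new)  [load 13/30]
  17 → side 7  [load 30/30]
  11 → side 8 (new)  [load 11/30]
  22 → side 9 (new)  [load 22/30]
9 tape sides opened.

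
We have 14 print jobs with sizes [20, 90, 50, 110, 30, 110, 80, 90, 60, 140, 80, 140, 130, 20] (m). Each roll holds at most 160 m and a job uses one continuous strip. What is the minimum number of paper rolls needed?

8

Total = 140 + 140 + 130 + 110 + 110 + 90 + 90 + 80 + 80 + 60 + 50 + 30 + 20 + 20 = 1150 m.
Lower bound: ⌈1150/160⌉ = 8 paper rolls.
A packing using 8 paper rolls:
  roll 1: 140 + 20 = 160
  roll 2: 140 + 20 = 160
  roll 3: 130 + 30 = 160
  roll 4: 110 + 50 = 160
  roll 5: 110 = 110
  roll 6: 90 + 60 = 150
  roll 7: 90 = 90
  roll 8: 80 + 80 = 160
This matches the lower bound, so 8 is optimal.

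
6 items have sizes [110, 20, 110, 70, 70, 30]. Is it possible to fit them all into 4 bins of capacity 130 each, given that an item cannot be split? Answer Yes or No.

A valid assignment using 4 bins:
  bin 1: 110 + 20 = 130
  bin 2: 110 = 110
  bin 3: 70 + 30 = 100
  bin 4: 70 = 70
Every load is within 130, so 4 bins suffice.

Yes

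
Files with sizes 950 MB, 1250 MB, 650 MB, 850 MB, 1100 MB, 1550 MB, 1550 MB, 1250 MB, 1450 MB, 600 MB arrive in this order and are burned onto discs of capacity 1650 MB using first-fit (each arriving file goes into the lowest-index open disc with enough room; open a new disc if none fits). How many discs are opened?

  950 → disc 1 (new)  [load 950/1650]
  1250 → disc 2 (new)  [load 1250/1650]
  650 → disc 1  [load 1600/1650]
  850 → disc 3 (new)  [load 850/1650]
  1100 → disc 4 (new)  [load 1100/1650]
  1550 → disc 5 (new)  [load 1550/1650]
  1550 → disc 6 (new)  [load 1550/1650]
  1250 → disc 7 (new)  [load 1250/1650]
  1450 → disc 8 (new)  [load 1450/1650]
  600 → disc 3  [load 1450/1650]
8 discs opened.

8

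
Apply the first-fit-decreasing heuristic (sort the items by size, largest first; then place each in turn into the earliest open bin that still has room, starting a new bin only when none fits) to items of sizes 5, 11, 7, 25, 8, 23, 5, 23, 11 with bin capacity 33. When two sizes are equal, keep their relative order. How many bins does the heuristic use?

Sorted descending: 25, 23, 23, 11, 11, 8, 7, 5, 5.
  25 → bin 1 (new)  [load 25/33]
  23 → bin 2 (new)  [load 23/33]
  23 → bin 3 (new)  [load 23/33]
  11 → bin 4 (new)  [load 11/33]
  11 → bin 4  [load 22/33]
  8 → bin 1  [load 33/33]
  7 → bin 2  [load 30/33]
  5 → bin 3  [load 28/33]
  5 → bin 3  [load 33/33]
4 bins opened.

4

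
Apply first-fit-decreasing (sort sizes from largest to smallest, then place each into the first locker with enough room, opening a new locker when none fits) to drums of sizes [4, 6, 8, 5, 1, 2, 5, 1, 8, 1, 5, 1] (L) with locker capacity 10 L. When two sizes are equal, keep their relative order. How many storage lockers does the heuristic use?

5

Sorted descending: 8, 8, 6, 5, 5, 5, 4, 2, 1, 1, 1, 1.
  8 → locker 1 (new)  [load 8/10]
  8 → locker 2 (new)  [load 8/10]
  6 → locker 3 (new)  [load 6/10]
  5 → locker 4 (new)  [load 5/10]
  5 → locker 4  [load 10/10]
  5 → locker 5 (new)  [load 5/10]
  4 → locker 3  [load 10/10]
  2 → locker 1  [load 10/10]
  1 → locker 2  [load 9/10]
  1 → locker 2  [load 10/10]
  1 → locker 5  [load 6/10]
  1 → locker 5  [load 7/10]
5 storage lockers opened.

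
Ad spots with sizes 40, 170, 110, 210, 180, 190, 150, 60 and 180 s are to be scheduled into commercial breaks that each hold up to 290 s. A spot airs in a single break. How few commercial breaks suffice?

6

Total = 210 + 190 + 180 + 180 + 170 + 150 + 110 + 60 + 40 = 1290 s.
Lower bound: ⌈1290/290⌉ = 5 commercial breaks.
Also, 6 ad spots each exceed 145 s, and no two of those can share a break, so at least 6 commercial breaks are needed.
A packing using 6 commercial breaks:
  break 1: 210 + 60 = 270
  break 2: 190 + 40 = 230
  break 3: 180 + 110 = 290
  break 4: 180 = 180
  break 5: 170 = 170
  break 6: 150 = 150
This matches the lower bound, so 6 is optimal.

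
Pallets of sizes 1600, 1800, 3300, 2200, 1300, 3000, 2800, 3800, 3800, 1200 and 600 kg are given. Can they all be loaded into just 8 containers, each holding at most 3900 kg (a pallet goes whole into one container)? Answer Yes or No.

Yes

A valid assignment using 8 containers:
  container 1: 3800 = 3800
  container 2: 3800 = 3800
  container 3: 3300 + 600 = 3900
  container 4: 3000 = 3000
  container 5: 2800 = 2800
  container 6: 2200 + 1600 = 3800
  container 7: 1800 + 1300 = 3100
  container 8: 1200 = 1200
Every load is within 3900 kg, so 8 containers suffice.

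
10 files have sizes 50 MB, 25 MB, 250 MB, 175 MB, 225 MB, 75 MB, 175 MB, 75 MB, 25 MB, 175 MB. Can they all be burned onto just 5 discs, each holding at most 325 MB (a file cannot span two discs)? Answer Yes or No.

A valid assignment using 5 discs:
  disc 1: 250 + 75 = 325
  disc 2: 225 + 75 + 25 = 325
  disc 3: 175 + 50 + 25 = 250
  disc 4: 175 = 175
  disc 5: 175 = 175
Every load is within 325 MB, so 5 discs suffice.

Yes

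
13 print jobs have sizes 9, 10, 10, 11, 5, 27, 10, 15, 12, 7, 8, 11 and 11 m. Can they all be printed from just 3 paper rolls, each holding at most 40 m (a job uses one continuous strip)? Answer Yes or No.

Total = 146 m; ⌈146/40⌉ = 4.
At least 4 paper rolls are required, but only 3 are allowed.

No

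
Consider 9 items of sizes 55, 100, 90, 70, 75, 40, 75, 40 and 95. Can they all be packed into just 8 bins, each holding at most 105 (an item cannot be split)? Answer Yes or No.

Yes

A valid assignment using 8 bins:
  bin 1: 100 = 100
  bin 2: 95 = 95
  bin 3: 90 = 90
  bin 4: 75 = 75
  bin 5: 75 = 75
  bin 6: 70 = 70
  bin 7: 55 + 40 = 95
  bin 8: 40 = 40
Every load is within 105, so 8 bins suffice.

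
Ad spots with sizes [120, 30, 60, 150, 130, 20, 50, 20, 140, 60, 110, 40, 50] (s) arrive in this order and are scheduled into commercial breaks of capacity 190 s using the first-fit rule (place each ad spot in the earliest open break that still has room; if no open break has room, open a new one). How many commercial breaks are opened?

6

  120 → break 1 (new)  [load 120/190]
  30 → break 1  [load 150/190]
  60 → break 2 (new)  [load 60/190]
  150 → break 3 (new)  [load 150/190]
  130 → break 2  [load 190/190]
  20 → break 1  [load 170/190]
  50 → break 4 (new)  [load 50/190]
  20 → break 1  [load 190/190]
  140 → break 4  [load 190/190]
  60 → break 5 (new)  [load 60/190]
  110 → break 5  [load 170/190]
  40 → break 3  [load 190/190]
  50 → break 6 (new)  [load 50/190]
6 commercial breaks opened.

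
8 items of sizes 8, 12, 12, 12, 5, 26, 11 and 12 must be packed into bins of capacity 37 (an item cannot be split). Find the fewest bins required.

Total = 26 + 12 + 12 + 12 + 12 + 11 + 8 + 5 = 98.
Lower bound: ⌈98/37⌉ = 3 bins.
A packing using 3 bins:
  bin 1: 26 + 11 = 37
  bin 2: 12 + 12 + 12 = 36
  bin 3: 12 + 8 + 5 = 25
This matches the lower bound, so 3 is optimal.

3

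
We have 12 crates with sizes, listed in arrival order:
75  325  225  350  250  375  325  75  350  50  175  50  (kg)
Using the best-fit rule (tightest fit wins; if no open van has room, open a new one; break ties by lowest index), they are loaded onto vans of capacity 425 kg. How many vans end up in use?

7

  75 → van 1 (new)  [load 75/425]
  325 → van 1  [load 400/425]
  225 → van 2 (new)  [load 225/425]
  350 → van 3 (new)  [load 350/425]
  250 → van 4 (new)  [load 250/425]
  375 → van 5 (new)  [load 375/425]
  325 → van 6 (new)  [load 325/425]
  75 → van 3  [load 425/425]
  350 → van 7 (new)  [load 350/425]
  50 → van 5  [load 425/425]
  175 → van 4  [load 425/425]
  50 → van 7  [load 400/425]
7 vans opened.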